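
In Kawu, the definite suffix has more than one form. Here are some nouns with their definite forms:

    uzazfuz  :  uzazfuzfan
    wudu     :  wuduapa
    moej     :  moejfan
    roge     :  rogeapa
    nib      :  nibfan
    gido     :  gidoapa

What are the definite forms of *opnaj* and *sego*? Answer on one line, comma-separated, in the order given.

opnajfan, segoapa

The alternation tracks the final sound of the stem — -fan when the stem ends in a consonant (*uzazfuz*, *moej*, *nib*); -apa when the stem ends in a vowel (*wudu*, *roge*, *gido*).
*opnaj* — final sound /j/ (a consonant) → -fan → *opnajfan*.
Since the final sound of *sego* is /o/ (a vowel), it takes -apa, giving *segoapa*.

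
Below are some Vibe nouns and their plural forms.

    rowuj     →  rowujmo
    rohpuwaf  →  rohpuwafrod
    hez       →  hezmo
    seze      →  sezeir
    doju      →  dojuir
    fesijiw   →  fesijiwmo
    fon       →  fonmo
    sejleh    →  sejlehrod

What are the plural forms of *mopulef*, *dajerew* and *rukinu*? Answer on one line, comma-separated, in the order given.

mopulefrod, dajerewmo, rukinuir

The suffix is conditioned by the final sound: -rod when the stem ends in a voiceless consonant (*rohpuwaf*, *sejleh*); -mo when the stem ends in a voiced consonant (*rowuj*, *hez*, *fesijiw*, *fon*); -ir when the stem ends in a vowel (*seze*, *doju*).
Since the final sound of *mopulef* is /f/ (a voiceless consonant), it takes -rod, giving *mopulefrod*.
The final sound of *dajerew* is /w/, which is a voiced consonant, so the suffix is -mo, giving *dajerewmo*.
Since the final sound of *rukinu* is /u/ (a vowel), it takes -ir, giving *rukinuir*.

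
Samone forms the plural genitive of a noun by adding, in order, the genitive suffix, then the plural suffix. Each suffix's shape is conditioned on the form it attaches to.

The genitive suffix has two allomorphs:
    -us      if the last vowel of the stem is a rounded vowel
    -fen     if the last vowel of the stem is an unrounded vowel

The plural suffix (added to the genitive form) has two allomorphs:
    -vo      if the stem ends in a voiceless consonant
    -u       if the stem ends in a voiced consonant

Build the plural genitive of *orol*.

*orol*: last vowel = /o/, a rounded vowel → -us → *orolus*.
The genitive form *orolus* — final consonant /s/ (voiceless) → -vo → *orolusvo*.

orolusvo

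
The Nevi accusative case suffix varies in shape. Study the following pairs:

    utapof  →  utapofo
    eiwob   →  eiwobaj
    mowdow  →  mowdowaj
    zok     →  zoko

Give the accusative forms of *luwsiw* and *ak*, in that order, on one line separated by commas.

Looking at the final consonant of each stem: -o when the stem ends in a voiceless consonant (*utapof*, *zok*); -aj when the stem ends in a voiced consonant (*eiwob*, *mowdow*).
*luwsiw*: final consonant = /w/, voiced → -aj → *luwsiwaj*.
Since the final consonant of *ak* is /k/ (voiceless), it takes -o, giving *ako*.

luwsiwaj, ako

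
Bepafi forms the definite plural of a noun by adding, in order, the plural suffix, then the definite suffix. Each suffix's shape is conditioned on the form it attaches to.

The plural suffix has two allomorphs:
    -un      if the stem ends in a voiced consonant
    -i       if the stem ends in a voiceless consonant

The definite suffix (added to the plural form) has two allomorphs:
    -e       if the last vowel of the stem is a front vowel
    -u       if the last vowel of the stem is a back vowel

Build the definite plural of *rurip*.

ruripie

The final consonant of *rurip* is /p/, which is voiceless, so the plural suffix is -i, giving *ruripi*.
The plural form *ruripi*: last vowel = /i/, a front vowel → -e → *ruripie*.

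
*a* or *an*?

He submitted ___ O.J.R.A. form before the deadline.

The indefinite article is chosen by the initial *sound* of the following word, not its spelling.
The initialism *O.J.R.A.* is read letter by letter; the first letter, O, is pronounced /oʊ/, which begins with a vowel sound.
So the article is *an*: He submitted an O.J.R.A. form before the deadline.

an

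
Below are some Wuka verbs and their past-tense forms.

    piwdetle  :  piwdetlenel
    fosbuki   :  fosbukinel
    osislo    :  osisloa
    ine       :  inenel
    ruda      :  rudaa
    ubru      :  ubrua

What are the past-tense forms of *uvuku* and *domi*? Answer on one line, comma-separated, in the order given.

uvukua, dominel

The alternation tracks the last vowel of the stem — -nel when the last vowel of the stem is a front vowel (*piwdetle*, *fosbuki*, *ine*); -a when the last vowel of the stem is a back vowel (*osislo*, *ruda*, *ubru*).
*uvuku*: last vowel = /u/, a back vowel → -a → *uvukua*.
The last vowel of *domi* is /i/, which is a front vowel, so the suffix is -nel, giving *dominel*.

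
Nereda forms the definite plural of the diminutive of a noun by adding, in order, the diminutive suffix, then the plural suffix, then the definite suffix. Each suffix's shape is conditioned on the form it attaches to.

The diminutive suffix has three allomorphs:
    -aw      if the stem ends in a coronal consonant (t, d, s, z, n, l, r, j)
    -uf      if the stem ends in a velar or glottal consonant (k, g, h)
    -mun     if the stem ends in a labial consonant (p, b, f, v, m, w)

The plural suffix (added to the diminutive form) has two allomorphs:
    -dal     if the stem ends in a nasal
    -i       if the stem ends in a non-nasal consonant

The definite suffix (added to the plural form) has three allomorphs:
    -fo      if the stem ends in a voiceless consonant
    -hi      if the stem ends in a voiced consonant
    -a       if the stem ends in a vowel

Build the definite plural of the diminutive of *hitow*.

Since the final consonant of *hitow* is /w/ (labial), it takes -mun, giving *hitowmun*.
Since the final consonant of the diminutive form *hitowmun* is /n/ (a nasal), it takes -dal, giving *hitowmundal*.
Since the final sound of the plural form *hitowmundal* is /l/ (a voiced consonant), it takes -hi, giving *hitowmundalhi*.

hitowmundalhi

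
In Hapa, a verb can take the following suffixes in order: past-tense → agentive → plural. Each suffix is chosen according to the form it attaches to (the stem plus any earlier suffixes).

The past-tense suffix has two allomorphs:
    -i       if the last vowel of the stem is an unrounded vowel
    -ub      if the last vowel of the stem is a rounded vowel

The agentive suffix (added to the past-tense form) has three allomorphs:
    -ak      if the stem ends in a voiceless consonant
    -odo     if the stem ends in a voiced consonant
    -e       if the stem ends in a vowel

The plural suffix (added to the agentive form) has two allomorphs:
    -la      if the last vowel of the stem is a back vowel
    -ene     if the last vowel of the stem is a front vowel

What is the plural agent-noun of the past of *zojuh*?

zojuhubodola

*zojuh*: last vowel = /u/, a rounded vowel → -ub → *zojuhub*.
The past-tense form *zojuhub* — final sound /b/ (a voiced consonant) → -odo → *zojuhubodo*.
The last vowel of the agentive form *zojuhubodo* is /o/, which is a back vowel, so the plural suffix is -la, giving *zojuhubodola*.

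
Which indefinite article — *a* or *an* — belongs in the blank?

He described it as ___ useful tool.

The indefinite article is chosen by the initial *sound* of the following word, not its spelling.
*useful* begins with the sound /juː/ (u pronounced /juː/) — a consonant sound.
So the article is *a*: He described it as a useful tool.

a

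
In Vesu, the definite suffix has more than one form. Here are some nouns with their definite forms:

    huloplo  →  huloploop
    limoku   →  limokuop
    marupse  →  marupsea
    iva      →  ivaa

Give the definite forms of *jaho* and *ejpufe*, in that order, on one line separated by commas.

The pattern is rounding harmony: -op when the last vowel of the stem is a rounded vowel (*huloplo*, *limoku*); -a when the last vowel of the stem is an unrounded vowel (*marupse*, *iva*).
The last vowel of *jaho* is /o/, which is a rounded vowel, so the suffix is -op, giving *jahoop*.
*ejpufe* — last vowel /e/ (an unrounded vowel) → -a → *ejpufea*.

jahoop, ejpufea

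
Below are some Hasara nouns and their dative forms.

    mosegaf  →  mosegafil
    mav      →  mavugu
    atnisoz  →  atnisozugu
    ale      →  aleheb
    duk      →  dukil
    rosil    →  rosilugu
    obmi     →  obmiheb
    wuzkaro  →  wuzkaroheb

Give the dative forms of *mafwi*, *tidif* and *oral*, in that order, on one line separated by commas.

The pattern is voicing of the final sound: -il when the stem ends in a voiceless consonant (*mosegaf*, *duk*); -ugu when the stem ends in a voiced consonant (*mav*, *atnisoz*, *rosil*); -heb when the stem ends in a vowel (*ale*, *obmi*, *wuzkaro*).
Since the final sound of *mafwi* is /i/ (a vowel), it takes -heb, giving *mafwiheb*.
*tidif*: final sound = /f/, a voiceless consonant → -il → *tidifil*.
*oral* — final sound /l/ (a voiced consonant) → -ugu → *oralugu*.

mafwiheb, tidifil, oralugu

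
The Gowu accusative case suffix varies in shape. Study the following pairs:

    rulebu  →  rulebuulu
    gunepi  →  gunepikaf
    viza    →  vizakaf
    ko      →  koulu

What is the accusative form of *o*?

The suffix is conditioned by the last vowel: -ulu when the last vowel of the stem is a rounded vowel (*rulebu*, *ko*); -kaf when the last vowel of the stem is an unrounded vowel (*gunepi*, *viza*).
The last vowel of *o* is /o/, which is a rounded vowel, so the suffix is -ulu, giving *oulu*.

oulu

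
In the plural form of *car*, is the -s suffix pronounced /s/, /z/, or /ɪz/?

The stem *car* ends in a voiced non-sibilant sound.
The plural suffix surfaces as /ɪz/ after sibilants, /s/ after other voiceless consonants, and /z/ after other voiced sounds.
So the plural -s on *car* is pronounced /z/.

/z/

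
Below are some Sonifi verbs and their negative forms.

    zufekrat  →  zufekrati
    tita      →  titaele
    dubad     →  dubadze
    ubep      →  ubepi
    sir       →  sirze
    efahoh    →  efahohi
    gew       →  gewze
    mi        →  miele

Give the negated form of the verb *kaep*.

kaepi

The alternation tracks the final sound of the stem — -i when the stem ends in a voiceless consonant (*zufekrat*, *ubep*, *efahoh*); -ze when the stem ends in a voiced consonant (*dubad*, *sir*, *gew*); -ele when the stem ends in a vowel (*tita*, *mi*).
The final sound of *kaep* is /p/, which is a voiceless consonant, so the suffix is -i, giving *kaepi*.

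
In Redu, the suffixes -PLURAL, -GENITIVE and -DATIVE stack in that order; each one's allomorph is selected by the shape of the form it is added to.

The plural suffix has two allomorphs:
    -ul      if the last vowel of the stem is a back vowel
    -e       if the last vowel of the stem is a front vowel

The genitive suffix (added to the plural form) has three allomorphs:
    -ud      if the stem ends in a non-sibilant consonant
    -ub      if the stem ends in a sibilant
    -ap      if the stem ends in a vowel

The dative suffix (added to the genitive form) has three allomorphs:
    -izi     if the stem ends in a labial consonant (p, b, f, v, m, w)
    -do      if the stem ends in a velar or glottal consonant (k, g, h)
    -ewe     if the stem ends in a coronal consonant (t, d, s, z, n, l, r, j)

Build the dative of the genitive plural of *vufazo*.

The last vowel of *vufazo* is /o/, which is a back vowel, so the plural suffix is -ul, giving *vufazoul*.
Since the final sound of the plural form *vufazoul* is /l/ (a non-sibilant consonant), it takes -ud, giving *vufazoulud*.
The genitive form *vufazoulud* — final consonant /d/ (coronal) → -ewe → *vufazouludewe*.

vufazouludewe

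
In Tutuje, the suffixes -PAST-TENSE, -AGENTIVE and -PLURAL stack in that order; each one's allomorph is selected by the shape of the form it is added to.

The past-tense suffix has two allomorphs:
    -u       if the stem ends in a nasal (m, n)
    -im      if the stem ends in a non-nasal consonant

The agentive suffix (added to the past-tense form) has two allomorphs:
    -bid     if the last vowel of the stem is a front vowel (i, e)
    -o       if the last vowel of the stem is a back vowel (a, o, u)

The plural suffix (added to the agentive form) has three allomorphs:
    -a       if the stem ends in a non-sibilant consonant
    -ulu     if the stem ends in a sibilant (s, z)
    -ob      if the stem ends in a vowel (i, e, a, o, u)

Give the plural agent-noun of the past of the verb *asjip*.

asjipimbida

*asjip*: final consonant = /p/, non-nasal → -im → *asjipim*.
The past-tense form *asjipim*: last vowel = /i/, a front vowel → -bid → *asjipimbid*.
The final sound of the agentive form *asjipimbid* is /d/, which is a non-sibilant consonant, so the plural suffix is -a, giving *asjipimbida*.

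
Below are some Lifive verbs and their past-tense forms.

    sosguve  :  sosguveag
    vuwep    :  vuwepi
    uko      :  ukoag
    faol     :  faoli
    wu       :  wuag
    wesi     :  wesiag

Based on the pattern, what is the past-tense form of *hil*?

The alternation tracks the final sound of the stem — -i when the stem ends in a consonant (*vuwep*, *faol*); -ag when the stem ends in a vowel (*sosguve*, *uko*, *wu*, *wesi*).
The final sound of *hil* is /l/, which is a consonant, so the suffix is -i, giving *hili*.

hili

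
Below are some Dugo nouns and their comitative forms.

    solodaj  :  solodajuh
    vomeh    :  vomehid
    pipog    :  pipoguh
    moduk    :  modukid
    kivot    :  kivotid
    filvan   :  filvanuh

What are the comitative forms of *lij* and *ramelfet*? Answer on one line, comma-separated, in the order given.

The pattern is voicing of the final consonant: -id when the stem ends in a voiceless consonant (*vomeh*, *moduk*, *kivot*); -uh when the stem ends in a voiced consonant (*solodaj*, *pipog*, *filvan*).
Since the final consonant of *lij* is /j/ (voiced), it takes -uh, giving *lijuh*.
*ramelfet* — final consonant /t/ (voiceless) → -id → *ramelfetid*.

lijuh, ramelfetid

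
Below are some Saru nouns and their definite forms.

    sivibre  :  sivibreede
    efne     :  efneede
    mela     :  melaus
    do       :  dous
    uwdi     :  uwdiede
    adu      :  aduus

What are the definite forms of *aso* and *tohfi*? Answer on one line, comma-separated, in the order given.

The pattern is front/back vowel harmony: -ede when the last vowel of the stem is a front vowel (*sivibre*, *efne*, *uwdi*); -us when the last vowel of the stem is a back vowel (*mela*, *do*, *adu*).
Since the last vowel of *aso* is /o/ (a back vowel), it takes -us, giving *asous*.
*tohfi*: last vowel = /i/, a front vowel → -ede → *tohfiede*.

asous, tohfiede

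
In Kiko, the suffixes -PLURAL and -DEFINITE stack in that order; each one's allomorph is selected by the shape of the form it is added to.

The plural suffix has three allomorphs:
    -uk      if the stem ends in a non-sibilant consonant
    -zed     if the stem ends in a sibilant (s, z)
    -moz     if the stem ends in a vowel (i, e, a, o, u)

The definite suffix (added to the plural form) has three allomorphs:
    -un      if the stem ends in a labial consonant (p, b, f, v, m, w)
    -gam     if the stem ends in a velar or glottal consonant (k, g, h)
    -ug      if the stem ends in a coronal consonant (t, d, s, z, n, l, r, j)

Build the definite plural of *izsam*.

*izsam*: final sound = /m/, a non-sibilant consonant → -uk → *izsamuk*.
Since the final consonant of the plural form *izsamuk* is /k/ (velar/glottal), it takes -gam, giving *izsamukgam*.

izsamukgam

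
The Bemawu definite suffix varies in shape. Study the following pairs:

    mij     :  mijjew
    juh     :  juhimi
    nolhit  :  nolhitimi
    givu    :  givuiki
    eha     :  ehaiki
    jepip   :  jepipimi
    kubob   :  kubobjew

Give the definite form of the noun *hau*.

hauiki

The pattern is voicing of the final sound: -imi when the stem ends in a voiceless consonant (*juh*, *nolhit*, *jepip*); -jew when the stem ends in a voiced consonant (*mij*, *kubob*); -iki when the stem ends in a vowel (*givu*, *eha*).
Since the final sound of *hau* is /u/ (a vowel), it takes -iki, giving *hauiki*.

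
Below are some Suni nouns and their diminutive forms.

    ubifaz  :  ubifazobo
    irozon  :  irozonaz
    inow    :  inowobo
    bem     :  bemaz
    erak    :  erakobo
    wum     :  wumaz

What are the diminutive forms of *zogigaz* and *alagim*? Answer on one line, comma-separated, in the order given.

zogigazobo, alagimaz

The alternation tracks the final consonant of the stem — -az when the stem ends in a nasal (*irozon*, *bem*, *wum*); -obo when the stem ends in a non-nasal consonant (*ubifaz*, *inow*, *erak*).
*zogigaz* — final consonant /z/ (non-nasal) → -obo → *zogigazobo*.
The final consonant of *alagim* is /m/, which is a nasal, so the suffix is -az, giving *alagimaz*.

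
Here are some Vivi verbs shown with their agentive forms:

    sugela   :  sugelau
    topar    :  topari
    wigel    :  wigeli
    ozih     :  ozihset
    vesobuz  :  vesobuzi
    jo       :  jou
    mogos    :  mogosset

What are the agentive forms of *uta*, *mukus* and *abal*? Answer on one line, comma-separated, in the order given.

The pattern is voicing of the final sound: -set when the stem ends in a voiceless consonant (*ozih*, *mogos*); -i when the stem ends in a voiced consonant (*topar*, *wigel*, *vesobuz*); -u when the stem ends in a vowel (*sugela*, *jo*).
The final sound of *uta* is /a/, which is a vowel, so the suffix is -u, giving *utau*.
*mukus*: final sound = /s/, a voiceless consonant → -set → *mukusset*.
*abal*: final sound = /l/, a voiced consonant → -i → *abali*.

utau, mukusset, abali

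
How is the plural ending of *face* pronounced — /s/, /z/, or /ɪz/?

The stem *face* ends in a sibilant (/s, z, ʃ, ʒ, tʃ, dʒ/).
The plural suffix surfaces as /ɪz/ after sibilants, /s/ after other voiceless consonants, and /z/ after other voiced sounds.
So the plural -s on *face* is pronounced /ɪz/.

/ɪz/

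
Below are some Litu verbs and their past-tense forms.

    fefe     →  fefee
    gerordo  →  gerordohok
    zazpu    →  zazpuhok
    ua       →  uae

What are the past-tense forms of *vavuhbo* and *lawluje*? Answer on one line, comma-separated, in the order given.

The pattern is rounding harmony: -hok when the last vowel of the stem is a rounded vowel (*gerordo*, *zazpu*); -e when the last vowel of the stem is an unrounded vowel (*fefe*, *ua*).
The last vowel of *vavuhbo* is /o/, which is a rounded vowel, so the suffix is -hok, giving *vavuhbohok*.
Since the last vowel of *lawluje* is /e/ (an unrounded vowel), it takes -e, giving *lawlujee*.

vavuhbohok, lawlujee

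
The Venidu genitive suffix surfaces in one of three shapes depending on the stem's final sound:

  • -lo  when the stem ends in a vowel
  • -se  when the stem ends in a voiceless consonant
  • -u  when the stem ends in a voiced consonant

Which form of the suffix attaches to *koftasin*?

-u

The final sound of *koftasin* is /n/, which is a voiced consonant, so the suffix is -u.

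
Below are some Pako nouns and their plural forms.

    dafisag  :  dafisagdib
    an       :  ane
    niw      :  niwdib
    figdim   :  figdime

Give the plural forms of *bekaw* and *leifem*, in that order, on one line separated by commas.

Looking at the final consonant of each stem: -e when the stem ends in a nasal (*an*, *figdim*); -dib when the stem ends in a non-nasal consonant (*dafisag*, *niw*).
Since the final consonant of *bekaw* is /w/ (non-nasal), it takes -dib, giving *bekawdib*.
Since the final consonant of *leifem* is /m/ (a nasal), it takes -e, giving *leifeme*.

bekawdib, leifeme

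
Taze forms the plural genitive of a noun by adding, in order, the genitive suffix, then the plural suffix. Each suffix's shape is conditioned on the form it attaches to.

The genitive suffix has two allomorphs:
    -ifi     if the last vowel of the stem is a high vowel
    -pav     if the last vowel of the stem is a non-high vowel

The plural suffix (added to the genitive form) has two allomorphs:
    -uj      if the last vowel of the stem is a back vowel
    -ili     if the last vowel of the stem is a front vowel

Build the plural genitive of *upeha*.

The last vowel of *upeha* is /a/, which is a non-high vowel, so the genitive suffix is -pav, giving *upehapav*.
The genitive form *upehapav* — last vowel /a/ (a back vowel) → -uj → *upehapavuj*.

upehapavuj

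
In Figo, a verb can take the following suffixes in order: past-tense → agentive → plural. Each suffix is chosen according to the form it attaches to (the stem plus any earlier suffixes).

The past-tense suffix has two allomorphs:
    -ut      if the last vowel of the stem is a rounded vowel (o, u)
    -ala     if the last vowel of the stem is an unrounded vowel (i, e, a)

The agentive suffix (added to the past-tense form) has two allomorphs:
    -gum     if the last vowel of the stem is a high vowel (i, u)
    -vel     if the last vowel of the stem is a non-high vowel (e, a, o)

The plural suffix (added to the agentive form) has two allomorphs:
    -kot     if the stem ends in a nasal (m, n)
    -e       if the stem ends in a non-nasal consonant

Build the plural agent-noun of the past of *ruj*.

Since the last vowel of *ruj* is /u/ (a rounded vowel), it takes -ut, giving *rujut*.
The past-tense form *rujut*: last vowel = /u/, a high vowel → -gum → *rujutgum*.
Since the final consonant of the agentive form *rujutgum* is /m/ (a nasal), it takes -kot, giving *rujutgumkot*.

rujutgumkot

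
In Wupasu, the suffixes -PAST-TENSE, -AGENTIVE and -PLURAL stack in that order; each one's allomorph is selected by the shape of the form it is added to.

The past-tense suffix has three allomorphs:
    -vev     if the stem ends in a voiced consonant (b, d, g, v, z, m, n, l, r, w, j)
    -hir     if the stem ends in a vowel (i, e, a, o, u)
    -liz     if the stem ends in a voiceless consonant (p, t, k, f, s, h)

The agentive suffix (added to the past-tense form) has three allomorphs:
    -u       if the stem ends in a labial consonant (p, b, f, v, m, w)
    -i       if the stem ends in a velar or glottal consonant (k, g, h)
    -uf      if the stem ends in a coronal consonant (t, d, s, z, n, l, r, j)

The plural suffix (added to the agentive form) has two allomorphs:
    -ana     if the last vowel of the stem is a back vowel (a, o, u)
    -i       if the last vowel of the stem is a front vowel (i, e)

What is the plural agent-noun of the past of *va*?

vahirufana

The final sound of *va* is /a/, which is a vowel, so the past-tense suffix is -hir, giving *vahir*.
The final consonant of the past-tense form *vahir* is /r/, which is coronal, so the agentive suffix is -uf, giving *vahiruf*.
The agentive form *vahiruf* — last vowel /u/ (a back vowel) → -ana → *vahirufana*.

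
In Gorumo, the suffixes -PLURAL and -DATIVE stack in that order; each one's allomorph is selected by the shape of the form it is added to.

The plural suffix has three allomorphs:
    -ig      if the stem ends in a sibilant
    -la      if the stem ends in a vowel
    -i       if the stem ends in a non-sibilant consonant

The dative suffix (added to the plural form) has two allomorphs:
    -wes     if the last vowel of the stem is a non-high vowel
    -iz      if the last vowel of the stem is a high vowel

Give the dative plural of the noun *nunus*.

nunusigiz

Since the final sound of *nunus* is /s/ (a sibilant), it takes -ig, giving *nunusig*.
Since the last vowel of the plural form *nunusig* is /i/ (a high vowel), it takes -iz, giving *nunusigiz*.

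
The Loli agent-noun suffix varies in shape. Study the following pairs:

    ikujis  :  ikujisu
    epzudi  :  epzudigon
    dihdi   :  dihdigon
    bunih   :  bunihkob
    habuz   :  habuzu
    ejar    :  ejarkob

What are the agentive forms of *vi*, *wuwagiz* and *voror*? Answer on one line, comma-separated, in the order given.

Looking at the final sound of each stem: -u when the stem ends in a sibilant (*ikujis*, *habuz*); -kob when the stem ends in a non-sibilant consonant (*bunih*, *ejar*); -gon when the stem ends in a vowel (*epzudi*, *dihdi*).
The final sound of *vi* is /i/, which is a vowel, so the suffix is -gon, giving *vigon*.
Since the final sound of *wuwagiz* is /z/ (a sibilant), it takes -u, giving *wuwagizu*.
*voror*: final sound = /r/, a non-sibilant consonant → -kob → *vororkob*.

vigon, wuwagizu, vororkob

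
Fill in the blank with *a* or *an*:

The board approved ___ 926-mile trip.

a

The indefinite article is chosen by the initial *sound* of the following word, not its spelling.
The number *926* is spoken "nine hundred …", beginning with /naɪn/ — a consonant sound.
So the article is *a*: The board approved a 926-mile trip.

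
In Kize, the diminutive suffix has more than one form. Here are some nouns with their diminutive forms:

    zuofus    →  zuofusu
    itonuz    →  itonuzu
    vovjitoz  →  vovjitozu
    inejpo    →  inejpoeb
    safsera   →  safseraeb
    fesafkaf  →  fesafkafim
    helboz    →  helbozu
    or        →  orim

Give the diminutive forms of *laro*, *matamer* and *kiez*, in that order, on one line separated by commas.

laroeb, matamerim, kiezu

The pattern is sibilance of the final sound: -u when the stem ends in a sibilant (*zuofus*, *itonuz*, *vovjitoz*, *helboz*); -im when the stem ends in a non-sibilant consonant (*fesafkaf*, *or*); -eb when the stem ends in a vowel (*inejpo*, *safsera*).
Since the final sound of *laro* is /o/ (a vowel), it takes -eb, giving *laroeb*.
*matamer* — final sound /r/ (a non-sibilant consonant) → -im → *matamerim*.
The final sound of *kiez* is /z/, which is a sibilant, so the suffix is -u, giving *kiezu*.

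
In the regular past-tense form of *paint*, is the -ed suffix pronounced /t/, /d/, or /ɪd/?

The stem *paint* ends in /t/ or /d/.
The -ed suffix is realized as /ɪd/ after /t, d/; as /t/ after other voiceless consonants; and as /d/ after other voiced sounds.
So -ed on *paint* is pronounced /ɪd/.

/ɪd/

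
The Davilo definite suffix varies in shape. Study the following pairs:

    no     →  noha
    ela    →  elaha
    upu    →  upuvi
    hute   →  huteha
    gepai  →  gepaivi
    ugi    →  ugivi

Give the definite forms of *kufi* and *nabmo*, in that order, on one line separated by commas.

kufivi, nabmoha

The alternation tracks the last vowel of the stem — -vi when the last vowel of the stem is a high vowel (*upu*, *gepai*, *ugi*); -ha when the last vowel of the stem is a non-high vowel (*no*, *ela*, *hute*).
*kufi*: last vowel = /i/, a high vowel → -vi → *kufivi*.
Since the last vowel of *nabmo* is /o/ (a non-high vowel), it takes -ha, giving *nabmoha*.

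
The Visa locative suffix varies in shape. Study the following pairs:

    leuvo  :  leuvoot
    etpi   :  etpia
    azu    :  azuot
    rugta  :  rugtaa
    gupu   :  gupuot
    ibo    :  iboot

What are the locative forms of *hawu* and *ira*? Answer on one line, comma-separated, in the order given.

hawuot, iraa

The alternation tracks the last vowel of the stem — -ot when the last vowel of the stem is a rounded vowel (*leuvo*, *azu*, *gupu*, *ibo*); -a when the last vowel of the stem is an unrounded vowel (*etpi*, *rugta*).
The last vowel of *hawu* is /u/, which is a rounded vowel, so the suffix is -ot, giving *hawuot*.
The last vowel of *ira* is /a/, which is an unrounded vowel, so the suffix is -a, giving *iraa*.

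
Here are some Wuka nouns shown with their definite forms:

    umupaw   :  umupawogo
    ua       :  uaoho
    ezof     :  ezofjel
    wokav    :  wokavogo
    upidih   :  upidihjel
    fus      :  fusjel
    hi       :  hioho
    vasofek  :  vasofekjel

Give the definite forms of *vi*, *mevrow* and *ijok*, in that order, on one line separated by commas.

vioho, mevrowogo, ijokjel

Looking at the final sound of each stem: -jel when the stem ends in a voiceless consonant (*ezof*, *upidih*, *fus*, *vasofek*); -ogo when the stem ends in a voiced consonant (*umupaw*, *wokav*); -oho when the stem ends in a vowel (*ua*, *hi*).
The final sound of *vi* is /i/, which is a vowel, so the suffix is -oho, giving *vioho*.
The final sound of *mevrow* is /w/, which is a voiced consonant, so the suffix is -ogo, giving *mevrowogo*.
*ijok* — final sound /k/ (a voiceless consonant) → -jel → *ijokjel*.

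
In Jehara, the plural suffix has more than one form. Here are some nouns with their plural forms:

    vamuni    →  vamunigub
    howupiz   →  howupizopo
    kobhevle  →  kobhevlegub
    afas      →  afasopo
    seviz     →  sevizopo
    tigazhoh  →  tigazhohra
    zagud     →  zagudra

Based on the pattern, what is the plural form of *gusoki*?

The suffix is conditioned by the final sound: -opo when the stem ends in a sibilant (*howupiz*, *afas*, *seviz*); -ra when the stem ends in a non-sibilant consonant (*tigazhoh*, *zagud*); -gub when the stem ends in a vowel (*vamuni*, *kobhevle*).
The final sound of *gusoki* is /i/, which is a vowel, so the suffix is -gub, giving *gusokigub*.

gusokigub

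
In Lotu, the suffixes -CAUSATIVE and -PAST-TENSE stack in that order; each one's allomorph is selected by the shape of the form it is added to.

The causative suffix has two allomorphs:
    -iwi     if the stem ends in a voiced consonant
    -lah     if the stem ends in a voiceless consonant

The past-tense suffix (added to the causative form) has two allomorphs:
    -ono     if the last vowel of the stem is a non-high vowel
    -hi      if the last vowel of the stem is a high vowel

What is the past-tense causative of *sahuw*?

sahuwiwihi

Since the final consonant of *sahuw* is /w/ (voiced), it takes -iwi, giving *sahuwiwi*.
Since the last vowel of the causative form *sahuwiwi* is /i/ (a high vowel), it takes -hi, giving *sahuwiwihi*.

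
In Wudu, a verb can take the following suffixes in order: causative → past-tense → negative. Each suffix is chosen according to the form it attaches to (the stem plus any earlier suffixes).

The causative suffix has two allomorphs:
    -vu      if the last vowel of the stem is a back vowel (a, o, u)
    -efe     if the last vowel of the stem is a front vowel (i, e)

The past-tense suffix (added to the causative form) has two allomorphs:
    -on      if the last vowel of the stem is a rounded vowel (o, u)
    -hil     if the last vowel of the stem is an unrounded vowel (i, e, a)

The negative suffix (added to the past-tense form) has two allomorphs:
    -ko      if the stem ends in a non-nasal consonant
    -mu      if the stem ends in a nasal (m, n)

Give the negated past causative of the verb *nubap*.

The last vowel of *nubap* is /a/, which is a back vowel, so the causative suffix is -vu, giving *nubapvu*.
The last vowel of the causative form *nubapvu* is /u/, which is a rounded vowel, so the past-tense suffix is -on, giving *nubapvuon*.
The past-tense form *nubapvuon* — final consonant /n/ (a nasal) → -mu → *nubapvuonmu*.

nubapvuonmu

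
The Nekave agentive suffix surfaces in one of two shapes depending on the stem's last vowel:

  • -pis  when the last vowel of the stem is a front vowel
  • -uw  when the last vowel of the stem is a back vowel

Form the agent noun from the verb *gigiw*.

gigiwpis

*gigiw* — last vowel /i/ (a front vowel) → -pis → *gigiwpis*.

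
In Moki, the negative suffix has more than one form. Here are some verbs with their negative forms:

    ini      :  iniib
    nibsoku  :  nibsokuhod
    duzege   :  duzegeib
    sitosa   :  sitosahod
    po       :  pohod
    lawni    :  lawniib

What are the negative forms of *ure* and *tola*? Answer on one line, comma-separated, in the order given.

Looking at the last vowel of each stem: -ib when the last vowel of the stem is a front vowel (*ini*, *duzege*, *lawni*); -hod when the last vowel of the stem is a back vowel (*nibsoku*, *sitosa*, *po*).
The last vowel of *ure* is /e/, which is a front vowel, so the suffix is -ib, giving *ureib*.
*tola*: last vowel = /a/, a back vowel → -hod → *tolahod*.

ureib, tolahod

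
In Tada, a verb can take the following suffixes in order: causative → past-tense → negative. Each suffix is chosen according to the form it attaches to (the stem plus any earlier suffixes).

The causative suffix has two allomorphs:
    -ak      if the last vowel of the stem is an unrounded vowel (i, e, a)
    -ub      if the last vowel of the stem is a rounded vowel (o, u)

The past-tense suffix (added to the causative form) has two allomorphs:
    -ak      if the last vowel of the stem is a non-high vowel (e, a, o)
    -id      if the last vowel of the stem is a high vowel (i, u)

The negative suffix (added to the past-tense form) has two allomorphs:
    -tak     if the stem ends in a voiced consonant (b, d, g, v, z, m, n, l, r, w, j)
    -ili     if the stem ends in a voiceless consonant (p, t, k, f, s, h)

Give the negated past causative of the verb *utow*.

utowubidtak

Since the last vowel of *utow* is /o/ (a rounded vowel), it takes -ub, giving *utowub*.
The causative form *utowub*: last vowel = /u/, a high vowel → -id → *utowubid*.
The final consonant of the past-tense form *utowubid* is /d/, which is voiced, so the negative suffix is -tak, giving *utowubidtak*.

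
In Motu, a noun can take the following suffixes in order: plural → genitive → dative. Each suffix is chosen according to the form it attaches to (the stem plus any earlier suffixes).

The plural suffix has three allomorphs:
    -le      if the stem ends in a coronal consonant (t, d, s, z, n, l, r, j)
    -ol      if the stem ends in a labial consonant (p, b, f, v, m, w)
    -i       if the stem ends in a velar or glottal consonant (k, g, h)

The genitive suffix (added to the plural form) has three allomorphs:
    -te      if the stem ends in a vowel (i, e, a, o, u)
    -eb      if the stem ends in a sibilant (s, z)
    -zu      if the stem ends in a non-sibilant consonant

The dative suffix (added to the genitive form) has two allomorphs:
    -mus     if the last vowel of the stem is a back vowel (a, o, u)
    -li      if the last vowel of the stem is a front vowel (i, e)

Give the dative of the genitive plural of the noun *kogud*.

kogudleteli

The final consonant of *kogud* is /d/, which is coronal, so the plural suffix is -le, giving *kogudle*.
The plural form *kogudle*: final sound = /e/, a vowel → -te → *kogudlete*.
The last vowel of the genitive form *kogudlete* is /e/, which is a front vowel, so the dative suffix is -li, giving *kogudleteli*.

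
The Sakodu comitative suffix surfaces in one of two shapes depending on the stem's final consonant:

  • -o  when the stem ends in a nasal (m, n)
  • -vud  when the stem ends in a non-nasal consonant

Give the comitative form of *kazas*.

*kazas* — final consonant /s/ (non-nasal) → -vud → *kazasvud*.

kazasvud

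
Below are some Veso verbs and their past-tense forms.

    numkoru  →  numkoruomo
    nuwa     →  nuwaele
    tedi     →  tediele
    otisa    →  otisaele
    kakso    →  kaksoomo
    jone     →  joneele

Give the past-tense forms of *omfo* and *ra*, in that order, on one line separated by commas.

omfoomo, raele

The pattern is rounding harmony: -omo when the last vowel of the stem is a rounded vowel (*numkoru*, *kakso*); -ele when the last vowel of the stem is an unrounded vowel (*nuwa*, *tedi*, *otisa*, *jone*).
*omfo* — last vowel /o/ (a rounded vowel) → -omo → *omfoomo*.
The last vowel of *ra* is /a/, which is an unrounded vowel, so the suffix is -ele, giving *raele*.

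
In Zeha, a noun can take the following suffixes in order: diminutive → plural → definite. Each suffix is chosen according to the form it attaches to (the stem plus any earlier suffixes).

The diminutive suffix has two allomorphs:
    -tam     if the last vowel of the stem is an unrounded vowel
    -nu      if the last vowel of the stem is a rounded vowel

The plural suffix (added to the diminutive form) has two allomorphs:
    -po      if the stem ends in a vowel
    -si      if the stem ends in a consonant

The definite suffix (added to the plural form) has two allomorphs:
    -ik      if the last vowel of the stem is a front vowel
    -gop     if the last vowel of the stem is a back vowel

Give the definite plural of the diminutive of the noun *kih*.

kihtamsiik

The last vowel of *kih* is /i/, which is an unrounded vowel, so the diminutive suffix is -tam, giving *kihtam*.
The final sound of the diminutive form *kihtam* is /m/, which is a consonant, so the plural suffix is -si, giving *kihtamsi*.
Since the last vowel of the plural form *kihtamsi* is /i/ (a front vowel), it takes -ik, giving *kihtamsiik*.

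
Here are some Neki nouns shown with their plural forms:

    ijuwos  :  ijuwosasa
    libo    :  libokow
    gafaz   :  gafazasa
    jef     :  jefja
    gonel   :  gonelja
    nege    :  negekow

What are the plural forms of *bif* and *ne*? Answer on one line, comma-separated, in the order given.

The alternation tracks the final sound of the stem — -asa when the stem ends in a sibilant (*ijuwos*, *gafaz*); -ja when the stem ends in a non-sibilant consonant (*jef*, *gonel*); -kow when the stem ends in a vowel (*libo*, *nege*).
*bif*: final sound = /f/, a non-sibilant consonant → -ja → *bifja*.
*ne* — final sound /e/ (a vowel) → -kow → *nekow*.

bifja, nekow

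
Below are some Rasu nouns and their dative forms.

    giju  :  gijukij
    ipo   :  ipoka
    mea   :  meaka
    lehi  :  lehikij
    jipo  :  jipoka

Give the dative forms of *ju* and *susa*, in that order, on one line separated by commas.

The alternation tracks the last vowel of the stem — -kij when the last vowel of the stem is a high vowel (*giju*, *lehi*); -ka when the last vowel of the stem is a non-high vowel (*ipo*, *mea*, *jipo*).
The last vowel of *ju* is /u/, which is a high vowel, so the suffix is -kij, giving *jukij*.
The last vowel of *susa* is /a/, which is a non-high vowel, so the suffix is -ka, giving *susaka*.

jukij, susaka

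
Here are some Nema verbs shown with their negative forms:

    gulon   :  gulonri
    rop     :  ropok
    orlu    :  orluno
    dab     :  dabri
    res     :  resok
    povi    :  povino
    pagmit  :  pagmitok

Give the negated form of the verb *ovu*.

The alternation tracks the final sound of the stem — -ok when the stem ends in a voiceless consonant (*rop*, *res*, *pagmit*); -ri when the stem ends in a voiced consonant (*gulon*, *dab*); -no when the stem ends in a vowel (*orlu*, *povi*).
The final sound of *ovu* is /u/, which is a vowel, so the suffix is -no, giving *ovuno*.

ovuno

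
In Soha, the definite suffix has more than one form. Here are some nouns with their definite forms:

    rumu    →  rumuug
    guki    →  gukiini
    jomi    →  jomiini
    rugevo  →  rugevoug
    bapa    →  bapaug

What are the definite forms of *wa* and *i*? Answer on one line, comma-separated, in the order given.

The suffix is conditioned by the last vowel: -ini when the last vowel of the stem is a front vowel (*guki*, *jomi*); -ug when the last vowel of the stem is a back vowel (*rumu*, *rugevo*, *bapa*).
*wa*: last vowel = /a/, a back vowel → -ug → *waug*.
*i*: last vowel = /i/, a front vowel → -ini → *iini*.

waug, iini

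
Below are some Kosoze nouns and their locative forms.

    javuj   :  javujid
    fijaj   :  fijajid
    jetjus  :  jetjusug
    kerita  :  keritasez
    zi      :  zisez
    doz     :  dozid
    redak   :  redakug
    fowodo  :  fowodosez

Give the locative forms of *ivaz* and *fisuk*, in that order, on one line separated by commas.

ivazid, fisukug

The pattern is voicing of the final sound: -ug when the stem ends in a voiceless consonant (*jetjus*, *redak*); -id when the stem ends in a voiced consonant (*javuj*, *fijaj*, *doz*); -sez when the stem ends in a vowel (*kerita*, *zi*, *fowodo*).
Since the final sound of *ivaz* is /z/ (a voiced consonant), it takes -id, giving *ivazid*.
Since the final sound of *fisuk* is /k/ (a voiceless consonant), it takes -ug, giving *fisukug*.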